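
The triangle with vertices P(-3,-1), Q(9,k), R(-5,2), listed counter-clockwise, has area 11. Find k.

-8

Write out the shoelace sum; only the two edges meeting at Q involve k:
2·Area = [((-3)·k − 9·(-1)) + (9·2 − (-5)·k)] + 11
       = 2·k + 38 = 22
⇒ k = -8.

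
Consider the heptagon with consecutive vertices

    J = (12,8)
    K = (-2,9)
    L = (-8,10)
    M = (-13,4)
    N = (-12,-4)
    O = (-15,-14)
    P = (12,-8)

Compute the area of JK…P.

Σ = (124) + (52) + (98) + (100) + (108) + (288) + (192) = 962
Area = |Σ|/2 = 481.

481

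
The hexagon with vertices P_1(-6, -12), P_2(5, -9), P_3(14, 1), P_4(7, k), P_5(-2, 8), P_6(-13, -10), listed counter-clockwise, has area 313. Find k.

7

Write out the shoelace sum; only the two edges meeting at P_4 involve k:
2·Area = [(14·k − 7·1) + (7·8 − (-2)·k)] + 465
       = 16·k + 514 = 626
⇒ k = 7.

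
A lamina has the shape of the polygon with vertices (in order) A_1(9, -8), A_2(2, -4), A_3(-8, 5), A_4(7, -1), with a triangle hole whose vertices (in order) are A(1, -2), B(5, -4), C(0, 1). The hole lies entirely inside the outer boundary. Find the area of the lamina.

53

Outer boundary:
Apply the shoelace formula: 2A = Σ (x_i·y_{i+1} − x_{i+1}·y_i), indices taken mod 4.
Σ = (-20) + (-22) + (-27) + (-47) = -116
Area = |Σ|/2 = 58.
Hole:
Apply the shoelace formula: 2A = Σ (x_i·y_{i+1} − x_{i+1}·y_i), indices taken mod 3.
Cross-terms: 6, 5, -1  ⇒  Σ = 10
Area = |Σ|/2 = 5.
Net area = 58 − 5 = 53.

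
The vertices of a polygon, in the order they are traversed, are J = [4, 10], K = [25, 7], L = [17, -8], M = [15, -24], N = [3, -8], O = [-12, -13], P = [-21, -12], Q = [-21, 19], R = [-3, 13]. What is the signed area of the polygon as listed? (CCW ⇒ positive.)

-1045

Cross-terms: -222, -319, -288, -48, -135, -129, -651, -216, -82  ⇒  Σ = -2090
Signed area = Σ/2 = -1045 (negative ⇒ clockwise traversal).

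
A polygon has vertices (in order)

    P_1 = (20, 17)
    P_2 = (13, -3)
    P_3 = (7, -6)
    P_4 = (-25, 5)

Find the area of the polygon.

Σ = (-281) + (-57) + (-115) + (-525) = -978
Area = |Σ|/2 = 489.

489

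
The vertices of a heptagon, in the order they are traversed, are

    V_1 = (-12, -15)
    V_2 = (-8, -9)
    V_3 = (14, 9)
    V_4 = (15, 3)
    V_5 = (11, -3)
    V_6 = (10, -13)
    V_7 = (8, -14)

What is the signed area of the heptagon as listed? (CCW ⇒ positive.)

-283

Apply Gauss's area formula: 2A = Σ (x_i·y_{i+1} − x_{i+1}·y_i), indices taken mod 7.
Cross-terms: -12, 54, -93, -78, -113, -36, -288  ⇒  Σ = -566
Signed area = Σ/2 = -283 (negative ⇒ clockwise traversal).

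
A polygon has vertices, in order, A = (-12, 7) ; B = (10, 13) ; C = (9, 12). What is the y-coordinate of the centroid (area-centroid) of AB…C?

32/3

Apply the shoelace (surveyor's) formula. First the cross-terms c_i = x_i·y_{i+1} − x_{i+1}·y_i:
  -226, 3, 207  ⇒  2A = -16, A = -8.
Then Σ (y_i + y_{i+1})·c_i = -512, so ȳ = -512 / (6·(-8)) = 32/3.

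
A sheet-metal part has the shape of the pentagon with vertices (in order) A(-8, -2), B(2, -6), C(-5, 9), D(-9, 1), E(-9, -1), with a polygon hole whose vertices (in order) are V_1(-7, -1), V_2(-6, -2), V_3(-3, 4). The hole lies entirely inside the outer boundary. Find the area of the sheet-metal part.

67.5

Outer boundary:
Apply the surveyor's formula: 2A = Σ (x_i·y_{i+1} − x_{i+1}·y_i), indices taken mod 5.
Σ = (52) + (-12) + (76) + (18) + (10) = 144
Area = |Σ|/2 = 72.
Hole:
Apply the shoelace formula: 2A = Σ (x_i·y_{i+1} − x_{i+1}·y_i), indices taken mod 3.
V_1→V_2: (-7)(-2) − (-6)(-1) = 8
V_2→V_3: (-6)(4) − (-3)(-2) = -30
V_3→V_1: (-3)(-1) − (-7)(4) = 31
Σ = 9
Area = |Σ|/2 = 4.5.
Net area = 72 − 4.5 = 67.5.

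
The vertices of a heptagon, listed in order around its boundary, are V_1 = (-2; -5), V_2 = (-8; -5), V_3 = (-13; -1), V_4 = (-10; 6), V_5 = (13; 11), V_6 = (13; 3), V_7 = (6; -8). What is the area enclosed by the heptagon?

Apply the shoelace (surveyor's) formula: 2A = Σ (x_i·y_{i+1} − x_{i+1}·y_i), indices taken mod 7.
V_1→V_2: (-2)(-5) − (-8)(-5) = -30
V_2→V_3: (-8)(-1) − (-13)(-5) = -57
V_3→V_4: (-13)(6) − (-10)(-1) = -88
V_4→V_5: (-10)(11) − (13)(6) = -188
V_5→V_6: (13)(3) − (13)(11) = -104
V_6→V_7: (13)(-8) − (6)(3) = -122
V_7→V_1: (6)(-5) − (-2)(-8) = -46
Σ = -635
Area = |Σ|/2 = 317.5.

317.5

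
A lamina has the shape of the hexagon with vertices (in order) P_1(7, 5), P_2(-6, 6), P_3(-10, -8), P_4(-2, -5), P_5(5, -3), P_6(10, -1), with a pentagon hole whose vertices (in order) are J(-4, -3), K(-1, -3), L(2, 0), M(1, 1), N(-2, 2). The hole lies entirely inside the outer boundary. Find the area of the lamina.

146

Outer boundary:
Σ = (72) + (108) + (34) + (31) + (25) + (57) = 327
Area = |Σ|/2 = 163.5.
Hole:
Σ = (9) + (6) + (2) + (4) + (14) = 35
Area = |Σ|/2 = 17.5.
Net area = 163.5 − 17.5 = 146.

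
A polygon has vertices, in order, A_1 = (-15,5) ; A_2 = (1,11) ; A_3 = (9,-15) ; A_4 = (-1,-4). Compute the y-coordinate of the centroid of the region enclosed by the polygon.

Apply the shoelace (surveyor's) formula. First the cross-terms c_i = x_i·y_{i+1} − x_{i+1}·y_i:
  -170, -114, -51, -65  ⇒  2A = -400, A = -200.
Then Σ (y_i + y_{i+1})·c_i = -1360, so ȳ = -1360 / (6·(-200)) = 17/15.

17/15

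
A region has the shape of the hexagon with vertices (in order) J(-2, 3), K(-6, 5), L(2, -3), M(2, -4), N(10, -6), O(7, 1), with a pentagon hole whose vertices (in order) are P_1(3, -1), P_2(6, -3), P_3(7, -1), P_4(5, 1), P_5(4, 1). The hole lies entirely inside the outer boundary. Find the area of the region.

49.5

Outer boundary:
Σ = (8) + (8) + (-2) + (28) + (52) + (23) = 117
Area = |Σ|/2 = 58.5.
Hole:
Apply Gauss's area formula: 2A = Σ (x_i·y_{i+1} − x_{i+1}·y_i), indices taken mod 5.
Σ = (-3) + (15) + (12) + (1) + (-7) = 18
Area = |Σ|/2 = 9.
Net area = 58.5 − 9 = 49.5.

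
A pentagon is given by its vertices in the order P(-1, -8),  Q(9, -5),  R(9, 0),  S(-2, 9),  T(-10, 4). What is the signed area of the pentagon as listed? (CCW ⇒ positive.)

Σ = (77) + (45) + (81) + (82) + (84) = 369
Signed area = Σ/2 = 184.5 (positive ⇒ counter-clockwise traversal).

184.5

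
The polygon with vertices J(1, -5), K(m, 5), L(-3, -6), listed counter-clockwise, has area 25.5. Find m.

-10

The doubled signed area Σ (x_i y_{i+1} − x_{i+1} y_i) is linear in m.
With m=0 it equals 41; the coefficient of m is -1 (from the two edges through K).
So -1·m + 41 = 2·25.5 = 51 ⇒ m = -10.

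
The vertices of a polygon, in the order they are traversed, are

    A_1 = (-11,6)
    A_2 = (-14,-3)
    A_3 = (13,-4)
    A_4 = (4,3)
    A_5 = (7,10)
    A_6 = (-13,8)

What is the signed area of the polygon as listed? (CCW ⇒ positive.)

Cross-terms: 117, 95, 55, 19, 186, 10  ⇒  Σ = 482
Signed area = Σ/2 = 241 (positive ⇒ counter-clockwise traversal).

241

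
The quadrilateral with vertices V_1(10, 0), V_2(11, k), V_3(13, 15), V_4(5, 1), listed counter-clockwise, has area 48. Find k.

Write out the shoelace sum; only the two edges meeting at V_2 involve k:
2·Area = [(10·k − 11·0) + (11·15 − 13·k)] + -72
       = -3·k + 93 = 96
⇒ k = -1.

-1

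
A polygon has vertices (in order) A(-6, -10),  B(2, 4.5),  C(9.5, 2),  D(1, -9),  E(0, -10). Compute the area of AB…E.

101.625

Apply the shoelace (surveyor's) formula: 2A = Σ (x_i·y_{i+1} − x_{i+1}·y_i), indices taken mod 5.
Σ = (-7) + (-38.75) + (-87.5) + (-10) + (-60) = -203.25
Area = |Σ|/2 = 101.625.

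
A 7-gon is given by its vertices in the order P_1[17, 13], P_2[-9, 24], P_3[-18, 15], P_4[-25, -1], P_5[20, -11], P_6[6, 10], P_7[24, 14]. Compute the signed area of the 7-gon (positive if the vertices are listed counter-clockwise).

847

Apply the shoelace (surveyor's) formula: 2A = Σ (x_i·y_{i+1} − x_{i+1}·y_i), indices taken mod 7.
Σ = (525) + (297) + (393) + (295) + (266) + (-156) + (74) = 1694
Signed area = Σ/2 = 847 (positive ⇒ counter-clockwise traversal).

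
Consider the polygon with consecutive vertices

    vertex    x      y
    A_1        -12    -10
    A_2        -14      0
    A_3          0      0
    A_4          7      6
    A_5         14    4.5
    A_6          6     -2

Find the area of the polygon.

165.75

A_1→A_2: (-12)(0) − (-14)(-10) = -140
A_2→A_3: (-14)(0) − (0)(0) = 0
A_3→A_4: (0)(6) − (7)(0) = 0
A_4→A_5: (7)(4.5) − (14)(6) = -52.5
A_5→A_6: (14)(-2) − (6)(4.5) = -55
A_6→A_1: (6)(-10) − (-12)(-2) = -84
Σ = -331.5
Area = |Σ|/2 = 165.75.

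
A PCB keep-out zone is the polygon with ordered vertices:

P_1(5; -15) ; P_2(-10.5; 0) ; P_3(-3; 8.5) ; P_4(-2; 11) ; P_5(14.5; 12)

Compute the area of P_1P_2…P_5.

Apply the shoelace formula: 2A = Σ (x_i·y_{i+1} − x_{i+1}·y_i), indices taken mod 5.
Σ = (-157.5) + (-89.25) + (-16) + (-183.5) + (-277.5) = -723.75
Area = |Σ|/2 = 361.875.

361.875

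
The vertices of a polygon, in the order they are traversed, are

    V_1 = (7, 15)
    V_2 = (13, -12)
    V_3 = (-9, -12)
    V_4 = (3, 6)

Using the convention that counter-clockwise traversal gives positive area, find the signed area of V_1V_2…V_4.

Apply the surveyor's formula: 2A = Σ (x_i·y_{i+1} − x_{i+1}·y_i), indices taken mod 4.
V_1→V_2: (7)(-12) − (13)(15) = -279
V_2→V_3: (13)(-12) − (-9)(-12) = -264
V_3→V_4: (-9)(6) − (3)(-12) = -18
V_4→V_1: (3)(15) − (7)(6) = 3
Σ = -558
Signed area = Σ/2 = -279 (negative ⇒ clockwise traversal).

-279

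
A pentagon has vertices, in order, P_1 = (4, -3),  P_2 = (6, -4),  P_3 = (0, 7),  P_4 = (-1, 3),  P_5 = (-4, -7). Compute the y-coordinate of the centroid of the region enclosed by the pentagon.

-49/55

Apply the surveyor's formula. First the cross-terms c_i = x_i·y_{i+1} − x_{i+1}·y_i:
  2, 42, 7, 19, 40  ⇒  2A = 110, A = 55.
Then Σ (y_i + y_{i+1})·c_i = -294, so ȳ = -294 / (6·55) = -49/55.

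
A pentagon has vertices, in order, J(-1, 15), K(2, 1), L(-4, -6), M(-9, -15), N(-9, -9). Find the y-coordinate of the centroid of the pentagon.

Apply the surveyor's formula. First the cross-terms c_i = x_i·y_{i+1} − x_{i+1}·y_i:
  -31, -8, 6, -54, -144  ⇒  2A = -231, A = -115.5.
Then Σ (y_i + y_{i+1})·c_i = -150, so ȳ = -150 / (6·(-115.5)) = 50/231.

50/231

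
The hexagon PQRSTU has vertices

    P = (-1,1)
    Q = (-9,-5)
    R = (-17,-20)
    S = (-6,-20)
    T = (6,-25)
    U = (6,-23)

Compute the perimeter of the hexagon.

|PQ| = √((-8)² + (-6)²) = √100 = 10
|QR| = √((-8)² + (-15)²) = √289 = 17
|RS| = √((11)² + (0)²) = √121 = 11
|ST| = √((12)² + (-5)²) = √169 = 13
|TU| = √((0)² + (2)²) = √4 = 2
|UP| = √((-7)² + (24)²) = √625 = 25
Perimeter = 10 + 17 + 11 + 13 + 2 + 25 = 78.

78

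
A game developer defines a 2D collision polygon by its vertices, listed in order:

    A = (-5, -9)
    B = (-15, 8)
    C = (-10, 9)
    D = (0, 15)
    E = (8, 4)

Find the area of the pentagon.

276

Σ = (-175) + (-55) + (-150) + (-120) + (-52) = -552
Area = |Σ|/2 = 276.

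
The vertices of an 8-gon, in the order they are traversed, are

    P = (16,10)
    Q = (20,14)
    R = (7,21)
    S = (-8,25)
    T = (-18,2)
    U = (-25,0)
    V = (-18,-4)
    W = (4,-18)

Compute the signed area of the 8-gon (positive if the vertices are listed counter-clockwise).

970.5

Apply Gauss's area formula: 2A = Σ (x_i·y_{i+1} − x_{i+1}·y_i), indices taken mod 8.
Σ = (24) + (322) + (343) + (434) + (50) + (100) + (340) + (328) = 1941
Signed area = Σ/2 = 970.5 (positive ⇒ counter-clockwise traversal).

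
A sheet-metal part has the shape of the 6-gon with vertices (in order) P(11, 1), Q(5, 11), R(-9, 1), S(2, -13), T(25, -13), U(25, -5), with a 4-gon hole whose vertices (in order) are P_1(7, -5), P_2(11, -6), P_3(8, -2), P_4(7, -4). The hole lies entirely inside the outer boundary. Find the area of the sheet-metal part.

Outer boundary:
P→Q: (11)(11) − (5)(1) = 116
Q→R: (5)(1) − (-9)(11) = 104
R→S: (-9)(-13) − (2)(1) = 115
S→T: (2)(-13) − (25)(-13) = 299
T→U: (25)(-5) − (25)(-13) = 200
U→P: (25)(1) − (11)(-5) = 80
Σ = 914
Area = |Σ|/2 = 457.
Hole:
P_1→P_2: (7)(-6) − (11)(-5) = 13
P_2→P_3: (11)(-2) − (8)(-6) = 26
P_3→P_4: (8)(-4) − (7)(-2) = -18
P_4→P_1: (7)(-5) − (7)(-4) = -7
Σ = 14
Area = |Σ|/2 = 7.
Net area = 457 − 7 = 450.

450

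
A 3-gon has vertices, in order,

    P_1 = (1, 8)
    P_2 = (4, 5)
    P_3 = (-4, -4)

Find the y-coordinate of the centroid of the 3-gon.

3

Apply the surveyor's formula. First the cross-terms c_i = x_i·y_{i+1} − x_{i+1}·y_i:
  -27, 4, -28  ⇒  2A = -51, A = -25.5.
Then Σ (y_i + y_{i+1})·c_i = -459, so ȳ = -459 / (6·(-25.5)) = 3.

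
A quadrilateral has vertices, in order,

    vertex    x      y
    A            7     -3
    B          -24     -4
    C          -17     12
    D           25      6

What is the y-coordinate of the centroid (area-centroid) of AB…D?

Apply Gauss's area formula. First the cross-terms c_i = x_i·y_{i+1} − x_{i+1}·y_i:
  -100, -356, -402, -117  ⇒  2A = -975, A = -487.5.
Then Σ (y_i + y_{i+1})·c_i = -9735, so ȳ = -9735 / (6·(-487.5)) = 649/195.

649/195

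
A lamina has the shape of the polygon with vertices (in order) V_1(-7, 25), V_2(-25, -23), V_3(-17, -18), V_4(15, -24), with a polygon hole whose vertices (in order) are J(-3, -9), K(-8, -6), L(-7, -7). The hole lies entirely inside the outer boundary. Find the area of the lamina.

864

Outer boundary:
Apply the shoelace formula: 2A = Σ (x_i·y_{i+1} − x_{i+1}·y_i), indices taken mod 4.
Cross-terms: 786, 59, 678, 207  ⇒  Σ = 1730
Area = |Σ|/2 = 865.
Hole:
Cross-terms: -54, 14, 42  ⇒  Σ = 2
Area = |Σ|/2 = 1.
Net area = 865 − 1 = 864.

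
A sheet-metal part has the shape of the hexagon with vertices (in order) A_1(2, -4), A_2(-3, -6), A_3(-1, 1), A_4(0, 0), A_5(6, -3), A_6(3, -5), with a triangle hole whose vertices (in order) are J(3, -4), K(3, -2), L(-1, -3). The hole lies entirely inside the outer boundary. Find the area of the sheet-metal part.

Outer boundary:
Apply Gauss's area formula: 2A = Σ (x_i·y_{i+1} − x_{i+1}·y_i), indices taken mod 6.
Cross-terms: -24, -9, 0, 0, -21, -2  ⇒  Σ = -56
Area = |Σ|/2 = 28.
Hole:
Apply Gauss's area formula: 2A = Σ (x_i·y_{i+1} − x_{i+1}·y_i), indices taken mod 3.
Σ = (6) + (-11) + (13) = 8
Area = |Σ|/2 = 4.
Net area = 28 − 4 = 24.

24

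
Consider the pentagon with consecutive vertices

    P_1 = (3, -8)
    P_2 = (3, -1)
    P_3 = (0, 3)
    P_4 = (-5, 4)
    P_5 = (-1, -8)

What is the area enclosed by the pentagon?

60.5

P_1→P_2: (3)(-1) − (3)(-8) = 21
P_2→P_3: (3)(3) − (0)(-1) = 9
P_3→P_4: (0)(4) − (-5)(3) = 15
P_4→P_5: (-5)(-8) − (-1)(4) = 44
P_5→P_1: (-1)(-8) − (3)(-8) = 32
Σ = 121
Area = |Σ|/2 = 60.5.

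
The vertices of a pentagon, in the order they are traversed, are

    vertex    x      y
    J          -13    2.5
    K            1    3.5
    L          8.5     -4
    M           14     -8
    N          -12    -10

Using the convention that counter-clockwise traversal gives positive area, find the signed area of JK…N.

Apply the surveyor's formula: 2A = Σ (x_i·y_{i+1} − x_{i+1}·y_i), indices taken mod 5.
Σ = (-48) + (-33.75) + (-12) + (-236) + (-160) = -489.75
Signed area = Σ/2 = -244.875 (negative ⇒ clockwise traversal).

-244.875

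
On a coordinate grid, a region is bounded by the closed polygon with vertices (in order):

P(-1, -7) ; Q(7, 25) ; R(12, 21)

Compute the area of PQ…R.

96

Apply the surveyor's formula: 2A = Σ (x_i·y_{i+1} − x_{i+1}·y_i), indices taken mod 3.
Cross-terms: 24, -153, -63  ⇒  Σ = -192
Area = |Σ|/2 = 96.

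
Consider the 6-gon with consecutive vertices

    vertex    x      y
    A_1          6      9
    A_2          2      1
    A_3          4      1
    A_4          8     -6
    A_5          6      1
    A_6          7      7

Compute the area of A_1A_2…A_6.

27

Apply the shoelace formula: 2A = Σ (x_i·y_{i+1} − x_{i+1}·y_i), indices taken mod 6.
A_1→A_2: (6)(1) − (2)(9) = -12
A_2→A_3: (2)(1) − (4)(1) = -2
A_3→A_4: (4)(-6) − (8)(1) = -32
A_4→A_5: (8)(1) − (6)(-6) = 44
A_5→A_6: (6)(7) − (7)(1) = 35
A_6→A_1: (7)(9) − (6)(7) = 21
Σ = 54
Area = |Σ|/2 = 27.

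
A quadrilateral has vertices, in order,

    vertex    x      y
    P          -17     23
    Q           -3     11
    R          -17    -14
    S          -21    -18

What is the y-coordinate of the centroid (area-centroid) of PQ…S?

Apply the shoelace formula. First the cross-terms c_i = x_i·y_{i+1} − x_{i+1}·y_i:
  -118, 229, 12, -789  ⇒  2A = -666, A = -333.
Then Σ (y_i + y_{i+1})·c_i = -9028, so ȳ = -9028 / (6·(-333)) = 122/27.

122/27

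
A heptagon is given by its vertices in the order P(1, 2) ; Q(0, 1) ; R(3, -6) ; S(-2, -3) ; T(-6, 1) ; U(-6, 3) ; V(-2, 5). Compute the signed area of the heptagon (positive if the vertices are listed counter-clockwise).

Apply the surveyor's formula: 2A = Σ (x_i·y_{i+1} − x_{i+1}·y_i), indices taken mod 7.
Σ = (1) + (-3) + (-21) + (-20) + (-12) + (-24) + (-9) = -88
Signed area = Σ/2 = -44 (negative ⇒ clockwise traversal).

-44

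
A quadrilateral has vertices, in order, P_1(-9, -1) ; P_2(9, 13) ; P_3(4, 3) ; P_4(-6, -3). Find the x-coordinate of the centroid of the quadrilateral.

Apply Gauss's area formula. First the cross-terms c_i = x_i·y_{i+1} − x_{i+1}·y_i:
  -108, -25, 6, -21  ⇒  2A = -148, A = -74.
Then Σ (x_i + x_{i+1})·c_i = -22, so x̄ = -22 / (6·(-74)) = 11/222.

11/222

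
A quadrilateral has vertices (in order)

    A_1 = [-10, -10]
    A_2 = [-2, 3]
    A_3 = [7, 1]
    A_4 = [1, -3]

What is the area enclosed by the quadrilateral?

Apply the shoelace (surveyor's) formula: 2A = Σ (x_i·y_{i+1} − x_{i+1}·y_i), indices taken mod 4.
Σ = (-50) + (-23) + (-22) + (-40) = -135
Area = |Σ|/2 = 67.5.

67.5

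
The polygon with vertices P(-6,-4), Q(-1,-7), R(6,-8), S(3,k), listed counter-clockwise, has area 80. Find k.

5

The doubled signed area Σ (x_i y_{i+1} − x_{i+1} y_i) is linear in k.
With k=0 it equals 100; the coefficient of k is 12 (from the two edges through S).
So 12·k + 100 = 2·80 = 160 ⇒ k = 5.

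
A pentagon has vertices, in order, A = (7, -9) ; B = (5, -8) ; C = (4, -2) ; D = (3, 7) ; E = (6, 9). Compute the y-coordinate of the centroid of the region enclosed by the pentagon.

103/261

Apply the surveyor's formula. First the cross-terms c_i = x_i·y_{i+1} − x_{i+1}·y_i:
  -11, 22, 34, -15, -117  ⇒  2A = -87, A = -43.5.
Then Σ (y_i + y_{i+1})·c_i = -103, so ȳ = -103 / (6·(-43.5)) = 103/261.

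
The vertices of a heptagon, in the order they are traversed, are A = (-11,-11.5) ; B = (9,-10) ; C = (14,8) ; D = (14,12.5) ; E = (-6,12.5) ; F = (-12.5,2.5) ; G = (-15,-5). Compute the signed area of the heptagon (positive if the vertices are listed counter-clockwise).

548.625

Apply Gauss's area formula: 2A = Σ (x_i·y_{i+1} − x_{i+1}·y_i), indices taken mod 7.
A→B: (-11)(-10) − (9)(-11.5) = 213.5
B→C: (9)(8) − (14)(-10) = 212
C→D: (14)(12.5) − (14)(8) = 63
D→E: (14)(12.5) − (-6)(12.5) = 250
E→F: (-6)(2.5) − (-12.5)(12.5) = 141.25
F→G: (-12.5)(-5) − (-15)(2.5) = 100
G→A: (-15)(-11.5) − (-11)(-5) = 117.5
Σ = 1097.25
Signed area = Σ/2 = 548.625 (positive ⇒ counter-clockwise traversal).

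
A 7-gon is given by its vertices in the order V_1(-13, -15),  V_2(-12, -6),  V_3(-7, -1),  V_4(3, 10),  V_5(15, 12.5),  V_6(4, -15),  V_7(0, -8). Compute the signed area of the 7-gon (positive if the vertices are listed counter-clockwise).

V_1→V_2: (-13)(-6) − (-12)(-15) = -102
V_2→V_3: (-12)(-1) − (-7)(-6) = -30
V_3→V_4: (-7)(10) − (3)(-1) = -67
V_4→V_5: (3)(12.5) − (15)(10) = -112.5
V_5→V_6: (15)(-15) − (4)(12.5) = -275
V_6→V_7: (4)(-8) − (0)(-15) = -32
V_7→V_1: (0)(-15) − (-13)(-8) = -104
Σ = -722.5
Signed area = Σ/2 = -361.25 (negative ⇒ clockwise traversal).

-361.25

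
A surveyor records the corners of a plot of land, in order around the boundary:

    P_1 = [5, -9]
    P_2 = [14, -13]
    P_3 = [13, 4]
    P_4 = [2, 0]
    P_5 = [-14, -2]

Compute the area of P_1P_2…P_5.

Apply the shoelace (surveyor's) formula: 2A = Σ (x_i·y_{i+1} − x_{i+1}·y_i), indices taken mod 5.
Σ = (61) + (225) + (-8) + (-4) + (136) = 410
Area = |Σ|/2 = 205.

205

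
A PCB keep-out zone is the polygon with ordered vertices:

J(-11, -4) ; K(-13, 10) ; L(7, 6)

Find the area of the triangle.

136

Apply the shoelace (surveyor's) formula: 2A = Σ (x_i·y_{i+1} − x_{i+1}·y_i), indices taken mod 3.
Cross-terms: -162, -148, 38  ⇒  Σ = -272
Area = |Σ|/2 = 136.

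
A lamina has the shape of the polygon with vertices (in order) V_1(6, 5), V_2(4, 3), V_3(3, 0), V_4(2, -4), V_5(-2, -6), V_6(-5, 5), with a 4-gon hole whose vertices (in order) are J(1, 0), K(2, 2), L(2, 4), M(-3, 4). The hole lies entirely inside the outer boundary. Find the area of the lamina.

58

Outer boundary:
Σ = (-2) + (-9) + (-12) + (-20) + (-40) + (-55) = -138
Area = |Σ|/2 = 69.
Hole:
Apply the shoelace (surveyor's) formula: 2A = Σ (x_i·y_{i+1} − x_{i+1}·y_i), indices taken mod 4.
J→K: (1)(2) − (2)(0) = 2
K→L: (2)(4) − (2)(2) = 4
L→M: (2)(4) − (-3)(4) = 20
M→J: (-3)(0) − (1)(4) = -4
Σ = 22
Area = |Σ|/2 = 11.
Net area = 69 − 11 = 58.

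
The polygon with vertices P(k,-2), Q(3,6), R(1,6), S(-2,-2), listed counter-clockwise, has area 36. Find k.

The doubled signed area Σ (x_i y_{i+1} − x_{i+1} y_i) is linear in k.
With k=0 it equals 32; the coefficient of k is 8 (from the two edges through P).
So 8·k + 32 = 2·36 = 72 ⇒ k = 5.

5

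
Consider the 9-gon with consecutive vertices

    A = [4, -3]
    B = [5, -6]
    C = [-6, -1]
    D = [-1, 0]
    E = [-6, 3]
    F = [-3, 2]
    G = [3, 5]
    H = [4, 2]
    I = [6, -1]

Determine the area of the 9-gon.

61

Apply the surveyor's formula: 2A = Σ (x_i·y_{i+1} − x_{i+1}·y_i), indices taken mod 9.
A→B: (4)(-6) − (5)(-3) = -9
B→C: (5)(-1) − (-6)(-6) = -41
C→D: (-6)(0) − (-1)(-1) = -1
D→E: (-1)(3) − (-6)(0) = -3
E→F: (-6)(2) − (-3)(3) = -3
F→G: (-3)(5) − (3)(2) = -21
G→H: (3)(2) − (4)(5) = -14
H→I: (4)(-1) − (6)(2) = -16
I→A: (6)(-3) − (4)(-1) = -14
Σ = -122
Area = |Σ|/2 = 61.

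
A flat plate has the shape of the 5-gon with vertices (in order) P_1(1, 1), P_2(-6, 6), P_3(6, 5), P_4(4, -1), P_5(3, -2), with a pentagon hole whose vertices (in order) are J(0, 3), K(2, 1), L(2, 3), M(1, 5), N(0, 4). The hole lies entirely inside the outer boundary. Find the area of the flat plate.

Outer boundary:
Σ = (12) + (-66) + (-26) + (-5) + (5) = -80
Area = |Σ|/2 = 40.
Hole:
Apply the surveyor's formula: 2A = Σ (x_i·y_{i+1} − x_{i+1}·y_i), indices taken mod 5.
Σ = (-6) + (4) + (7) + (4) + (0) = 9
Area = |Σ|/2 = 4.5.
Net area = 40 − 4.5 = 35.5.

35.5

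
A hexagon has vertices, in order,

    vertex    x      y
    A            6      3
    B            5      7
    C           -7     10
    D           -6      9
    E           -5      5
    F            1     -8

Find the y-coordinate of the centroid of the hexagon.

291/112

Apply the surveyor's formula. First the cross-terms c_i = x_i·y_{i+1} − x_{i+1}·y_i:
  27, 99, -3, 15, 35, 51  ⇒  2A = 224, A = 112.
Then Σ (y_i + y_{i+1})·c_i = 1746, so ȳ = 1746 / (6·112) = 291/112.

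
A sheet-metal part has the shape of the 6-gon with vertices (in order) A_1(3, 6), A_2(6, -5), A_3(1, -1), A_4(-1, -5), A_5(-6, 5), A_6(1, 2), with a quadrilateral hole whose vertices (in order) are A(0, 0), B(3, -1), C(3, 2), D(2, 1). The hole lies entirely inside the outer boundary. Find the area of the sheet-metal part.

51

Outer boundary:
Σ = (-51) + (-1) + (-6) + (-35) + (-17) + (0) = -110
Area = |Σ|/2 = 55.
Hole:
Apply the shoelace formula: 2A = Σ (x_i·y_{i+1} − x_{i+1}·y_i), indices taken mod 4.
Cross-terms: 0, 9, -1, 0  ⇒  Σ = 8
Area = |Σ|/2 = 4.
Net area = 55 − 4 = 51.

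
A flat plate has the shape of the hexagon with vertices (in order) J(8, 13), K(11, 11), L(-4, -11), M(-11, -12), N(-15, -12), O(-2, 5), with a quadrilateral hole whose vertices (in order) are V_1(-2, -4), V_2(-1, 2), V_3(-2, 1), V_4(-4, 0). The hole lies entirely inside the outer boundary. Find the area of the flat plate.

201.5

Outer boundary:
Cross-terms: -55, -77, -73, -48, -99, -66  ⇒  Σ = -418
Area = |Σ|/2 = 209.
Hole:
Apply the surveyor's formula: 2A = Σ (x_i·y_{i+1} − x_{i+1}·y_i), indices taken mod 4.
Σ = (-8) + (3) + (4) + (16) = 15
Area = |Σ|/2 = 7.5.
Net area = 209 − 7.5 = 201.5.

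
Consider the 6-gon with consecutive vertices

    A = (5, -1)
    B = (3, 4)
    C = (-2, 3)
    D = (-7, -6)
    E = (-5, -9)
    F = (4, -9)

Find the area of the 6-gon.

114

Cross-terms: 23, 17, 33, 33, 81, 41  ⇒  Σ = 228
Area = |Σ|/2 = 114.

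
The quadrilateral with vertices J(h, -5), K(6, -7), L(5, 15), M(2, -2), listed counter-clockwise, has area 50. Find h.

Write out the shoelace sum; only the two edges meeting at J involve h:
2·Area = [(2·(-5) − h·(-2)) + (h·(-7) − 6·(-5))] + 85
       = -5·h + 105 = 100
⇒ h = 1.

1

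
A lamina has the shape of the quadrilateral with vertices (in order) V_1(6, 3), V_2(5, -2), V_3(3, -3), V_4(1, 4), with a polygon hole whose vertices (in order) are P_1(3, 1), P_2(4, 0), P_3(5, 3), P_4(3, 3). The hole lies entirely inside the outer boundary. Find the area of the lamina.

17

Outer boundary:
Σ = (-27) + (-9) + (15) + (-21) = -42
Area = |Σ|/2 = 21.
Hole:
Apply the shoelace formula: 2A = Σ (x_i·y_{i+1} − x_{i+1}·y_i), indices taken mod 4.
P_1→P_2: (3)(0) − (4)(1) = -4
P_2→P_3: (4)(3) − (5)(0) = 12
P_3→P_4: (5)(3) − (3)(3) = 6
P_4→P_1: (3)(1) − (3)(3) = -6
Σ = 8
Area = |Σ|/2 = 4.
Net area = 21 − 4 = 17.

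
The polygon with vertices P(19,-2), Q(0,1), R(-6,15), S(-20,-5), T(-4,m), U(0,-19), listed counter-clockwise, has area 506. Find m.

-12

Write out the shoelace sum; only the two edges meeting at T involve m:
2·Area = [((-20)·m − (-4)·(-5)) + ((-4)·(-19) − 0·m)] + 716
       = -20·m + 772 = 1012
⇒ m = -12.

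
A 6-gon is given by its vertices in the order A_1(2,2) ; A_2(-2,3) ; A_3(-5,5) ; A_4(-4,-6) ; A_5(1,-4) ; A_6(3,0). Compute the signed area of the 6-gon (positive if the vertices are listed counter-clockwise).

52.5

Apply the shoelace formula: 2A = Σ (x_i·y_{i+1} − x_{i+1}·y_i), indices taken mod 6.
Cross-terms: 10, 5, 50, 22, 12, 6  ⇒  Σ = 105
Signed area = Σ/2 = 52.5 (positive ⇒ counter-clockwise traversal).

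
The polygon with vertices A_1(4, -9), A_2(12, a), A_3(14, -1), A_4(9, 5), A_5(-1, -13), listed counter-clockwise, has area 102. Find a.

-8

The doubled signed area Σ (x_i y_{i+1} − x_{i+1} y_i) is linear in a.
With a=0 it equals 124; the coefficient of a is -10 (from the two edges through A_2).
So -10·a + 124 = 2·102 = 204 ⇒ a = -8.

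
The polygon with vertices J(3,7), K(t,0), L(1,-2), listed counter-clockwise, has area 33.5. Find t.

Write out the shoelace sum; only the two edges meeting at K involve t:
2·Area = [(3·0 − t·7) + (t·(-2) − 1·0)] + 13
       = -9·t + 13 = 67
⇒ t = -6.

-6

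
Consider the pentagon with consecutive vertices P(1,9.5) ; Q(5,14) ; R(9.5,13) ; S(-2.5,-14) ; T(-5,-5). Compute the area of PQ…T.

151

Apply Gauss's area formula: 2A = Σ (x_i·y_{i+1} − x_{i+1}·y_i), indices taken mod 5.
Cross-terms: -33.5, -68, -100.5, -57.5, -42.5  ⇒  Σ = -302
Area = |Σ|/2 = 151.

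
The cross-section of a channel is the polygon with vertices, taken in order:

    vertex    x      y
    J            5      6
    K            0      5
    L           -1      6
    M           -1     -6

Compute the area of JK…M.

33

Σ = (25) + (5) + (12) + (24) = 66
Area = |Σ|/2 = 33.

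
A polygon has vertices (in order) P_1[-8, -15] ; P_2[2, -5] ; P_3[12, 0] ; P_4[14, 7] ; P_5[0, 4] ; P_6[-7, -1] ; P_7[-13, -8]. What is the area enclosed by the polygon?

Apply Gauss's area formula: 2A = Σ (x_i·y_{i+1} − x_{i+1}·y_i), indices taken mod 7.
Σ = (70) + (60) + (84) + (56) + (28) + (43) + (131) = 472
Area = |Σ|/2 = 236.

236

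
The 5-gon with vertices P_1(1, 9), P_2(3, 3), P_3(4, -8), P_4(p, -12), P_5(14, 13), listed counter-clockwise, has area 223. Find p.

Write out the shoelace sum; only the two edges meeting at P_4 involve p:
2·Area = [(4·(-12) − p·(-8)) + (p·13 − 14·(-12))] + 53
       = 21·p + 173 = 446
⇒ p = 13.

13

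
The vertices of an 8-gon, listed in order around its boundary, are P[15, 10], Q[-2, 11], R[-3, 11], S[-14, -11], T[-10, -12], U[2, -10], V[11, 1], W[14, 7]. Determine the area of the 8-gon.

Σ = (185) + (11) + (187) + (58) + (124) + (112) + (63) + (35) = 775
Area = |Σ|/2 = 387.5.

387.5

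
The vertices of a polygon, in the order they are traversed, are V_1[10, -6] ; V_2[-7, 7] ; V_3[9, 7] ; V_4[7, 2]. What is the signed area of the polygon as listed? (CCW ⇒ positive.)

Σ = (28) + (-112) + (-31) + (-62) = -177
Signed area = Σ/2 = -88.5 (negative ⇒ clockwise traversal).

-88.5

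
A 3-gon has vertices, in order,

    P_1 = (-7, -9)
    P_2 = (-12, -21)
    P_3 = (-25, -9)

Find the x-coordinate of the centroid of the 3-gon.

-44/3

Apply the shoelace (surveyor's) formula. First the cross-terms c_i = x_i·y_{i+1} − x_{i+1}·y_i:
  39, -417, 162  ⇒  2A = -216, A = -108.
Then Σ (x_i + x_{i+1})·c_i = 9504, so x̄ = 9504 / (6·(-108)) = -44/3.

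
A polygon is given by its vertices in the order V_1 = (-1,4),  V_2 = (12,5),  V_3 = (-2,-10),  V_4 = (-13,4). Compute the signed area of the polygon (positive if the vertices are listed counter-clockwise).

Apply the shoelace (surveyor's) formula: 2A = Σ (x_i·y_{i+1} − x_{i+1}·y_i), indices taken mod 4.
Σ = (-53) + (-110) + (-138) + (-48) = -349
Signed area = Σ/2 = -174.5 (negative ⇒ clockwise traversal).

-174.5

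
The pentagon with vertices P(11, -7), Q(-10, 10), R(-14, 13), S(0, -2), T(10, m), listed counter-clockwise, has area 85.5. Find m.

-13

Write out the shoelace sum; only the two edges meeting at T involve m:
2·Area = [(0·m − 10·(-2)) + (10·(-7) − 11·m)] + 78
       = -11·m + 28 = 171
⇒ m = -13.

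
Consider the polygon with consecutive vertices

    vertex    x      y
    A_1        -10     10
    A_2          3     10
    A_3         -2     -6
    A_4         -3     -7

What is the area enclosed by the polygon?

Σ = (-130) + (2) + (-4) + (-100) = -232
Area = |Σ|/2 = 116.

116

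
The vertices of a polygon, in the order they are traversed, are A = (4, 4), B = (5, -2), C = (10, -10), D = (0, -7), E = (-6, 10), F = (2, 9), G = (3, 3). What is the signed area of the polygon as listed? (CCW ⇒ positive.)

Apply the shoelace formula: 2A = Σ (x_i·y_{i+1} − x_{i+1}·y_i), indices taken mod 7.
A→B: (4)(-2) − (5)(4) = -28
B→C: (5)(-10) − (10)(-2) = -30
C→D: (10)(-7) − (0)(-10) = -70
D→E: (0)(10) − (-6)(-7) = -42
E→F: (-6)(9) − (2)(10) = -74
F→G: (2)(3) − (3)(9) = -21
G→A: (3)(4) − (4)(3) = 0
Σ = -265
Signed area = Σ/2 = -132.5 (negative ⇒ clockwise traversal).

-132.5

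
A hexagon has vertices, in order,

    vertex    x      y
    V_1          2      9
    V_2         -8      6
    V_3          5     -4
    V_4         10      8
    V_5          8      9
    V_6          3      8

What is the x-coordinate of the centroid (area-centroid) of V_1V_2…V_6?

2.25

Apply the surveyor's formula. First the cross-terms c_i = x_i·y_{i+1} − x_{i+1}·y_i:
  84, 2, 80, 26, 37, 11  ⇒  2A = 240, A = 120.
Then Σ (x_i + x_{i+1})·c_i = 1620, so x̄ = 1620 / (6·120) = 2.25.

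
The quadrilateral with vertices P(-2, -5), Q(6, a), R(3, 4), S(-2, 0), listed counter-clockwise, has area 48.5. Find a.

-5

The doubled signed area Σ (x_i y_{i+1} − x_{i+1} y_i) is linear in a.
With a=0 it equals 72; the coefficient of a is -5 (from the two edges through Q).
So -5·a + 72 = 2·48.5 = 97 ⇒ a = -5.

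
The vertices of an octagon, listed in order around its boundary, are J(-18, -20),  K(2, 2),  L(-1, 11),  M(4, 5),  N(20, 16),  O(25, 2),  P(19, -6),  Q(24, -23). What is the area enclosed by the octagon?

896

Apply the shoelace formula: 2A = Σ (x_i·y_{i+1} − x_{i+1}·y_i), indices taken mod 8.
Cross-terms: 4, 24, -49, -36, -360, -188, -293, -894  ⇒  Σ = -1792
Area = |Σ|/2 = 896.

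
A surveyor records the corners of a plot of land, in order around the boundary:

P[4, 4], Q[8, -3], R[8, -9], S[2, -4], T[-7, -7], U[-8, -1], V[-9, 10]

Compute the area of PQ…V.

181

Cross-terms: -44, -48, -14, -42, -49, -89, -76  ⇒  Σ = -362
Area = |Σ|/2 = 181.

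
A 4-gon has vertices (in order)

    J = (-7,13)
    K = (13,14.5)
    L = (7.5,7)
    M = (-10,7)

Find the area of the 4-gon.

Σ = (-270.5) + (-17.75) + (122.5) + (-81) = -246.75
Area = |Σ|/2 = 123.375.

123.375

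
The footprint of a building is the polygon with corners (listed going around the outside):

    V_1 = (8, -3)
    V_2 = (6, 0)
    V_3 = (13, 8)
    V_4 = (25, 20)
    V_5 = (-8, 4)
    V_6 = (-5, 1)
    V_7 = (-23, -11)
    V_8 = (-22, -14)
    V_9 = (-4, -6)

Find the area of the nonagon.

346

Apply Gauss's area formula: 2A = Σ (x_i·y_{i+1} − x_{i+1}·y_i), indices taken mod 9.
Cross-terms: 18, 48, 60, 260, 12, 78, 80, 76, 60  ⇒  Σ = 692
Area = |Σ|/2 = 346.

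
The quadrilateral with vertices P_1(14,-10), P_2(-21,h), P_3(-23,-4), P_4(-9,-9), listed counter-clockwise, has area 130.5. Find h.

0

Write out the shoelace sum; only the two edges meeting at P_2 involve h:
2·Area = [(14·h − (-21)·(-10)) + ((-21)·(-4) − (-23)·h)] + 387
       = 37·h + 261 = 261
⇒ h = 0.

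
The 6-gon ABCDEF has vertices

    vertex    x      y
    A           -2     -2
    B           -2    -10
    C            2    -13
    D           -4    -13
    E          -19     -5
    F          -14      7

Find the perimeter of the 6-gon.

64

|AB| = √((0)² + (-8)²) = √64 = 8
|BC| = √((4)² + (-3)²) = √25 = 5
|CD| = √((-6)² + (0)²) = √36 = 6
|DE| = √((-15)² + (8)²) = √289 = 17
|EF| = √((5)² + (12)²) = √169 = 13
|FA| = √((12)² + (-9)²) = √225 = 15
Perimeter = 8 + 5 + 6 + 17 + 13 + 15 = 64.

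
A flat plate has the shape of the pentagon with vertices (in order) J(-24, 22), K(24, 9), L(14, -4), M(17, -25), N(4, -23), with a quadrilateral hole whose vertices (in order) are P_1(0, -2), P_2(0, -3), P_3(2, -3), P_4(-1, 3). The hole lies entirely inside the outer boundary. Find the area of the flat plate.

996

Outer boundary:
Apply the shoelace (surveyor's) formula: 2A = Σ (x_i·y_{i+1} − x_{i+1}·y_i), indices taken mod 5.
Σ = (-744) + (-222) + (-282) + (-291) + (-464) = -2003
Area = |Σ|/2 = 1001.5.
Hole:
Apply the shoelace formula: 2A = Σ (x_i·y_{i+1} − x_{i+1}·y_i), indices taken mod 4.
Σ = (0) + (6) + (3) + (2) = 11
Area = |Σ|/2 = 5.5.
Net area = 1001.5 − 5.5 = 996.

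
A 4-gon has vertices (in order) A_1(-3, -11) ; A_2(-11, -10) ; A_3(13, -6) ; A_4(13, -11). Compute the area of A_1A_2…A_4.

Σ = (-91) + (196) + (-65) + (-176) = -136
Area = |Σ|/2 = 68.

68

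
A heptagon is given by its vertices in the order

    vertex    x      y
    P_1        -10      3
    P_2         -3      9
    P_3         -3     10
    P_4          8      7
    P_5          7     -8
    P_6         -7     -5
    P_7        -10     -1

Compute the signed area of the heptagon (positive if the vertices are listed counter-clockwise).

-236

Σ = (-81) + (-3) + (-101) + (-113) + (-91) + (-43) + (-40) = -472
Signed area = Σ/2 = -236 (negative ⇒ clockwise traversal).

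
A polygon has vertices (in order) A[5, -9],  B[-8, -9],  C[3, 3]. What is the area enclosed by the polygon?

Σ = (-117) + (3) + (-42) = -156
Area = |Σ|/2 = 78.

78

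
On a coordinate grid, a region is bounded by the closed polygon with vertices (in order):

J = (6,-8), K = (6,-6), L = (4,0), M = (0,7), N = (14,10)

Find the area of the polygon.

J→K: (6)(-6) − (6)(-8) = 12
K→L: (6)(0) − (4)(-6) = 24
L→M: (4)(7) − (0)(0) = 28
M→N: (0)(10) − (14)(7) = -98
N→J: (14)(-8) − (6)(10) = -172
Σ = -206
Area = |Σ|/2 = 103.

103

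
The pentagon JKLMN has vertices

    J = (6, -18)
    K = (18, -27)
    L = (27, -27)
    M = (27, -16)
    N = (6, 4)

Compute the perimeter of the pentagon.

86

|JK| = √((12)² + (-9)²) = √225 = 15
|KL| = √((9)² + (0)²) = √81 = 9
|LM| = √((0)² + (11)²) = √121 = 11
|MN| = √((-21)² + (20)²) = √841 = 29
|NJ| = √((0)² + (-22)²) = √484 = 22
Perimeter = 15 + 9 + 11 + 29 + 22 = 86.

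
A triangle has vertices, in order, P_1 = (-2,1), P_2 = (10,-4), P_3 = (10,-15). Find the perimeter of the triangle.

44

|P_1P_2| = √((12)² + (-5)²) = √169 = 13
|P_2P_3| = √((0)² + (-11)²) = √121 = 11
|P_3P_1| = √((-12)² + (16)²) = √400 = 20
Perimeter = 13 + 11 + 20 = 44.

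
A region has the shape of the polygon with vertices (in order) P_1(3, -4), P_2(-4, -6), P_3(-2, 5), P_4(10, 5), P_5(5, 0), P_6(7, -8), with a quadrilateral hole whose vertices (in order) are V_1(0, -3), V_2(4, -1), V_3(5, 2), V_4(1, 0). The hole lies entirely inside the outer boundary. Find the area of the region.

Outer boundary:
Cross-terms: -34, -32, -60, -25, -40, -4  ⇒  Σ = -195
Area = |Σ|/2 = 97.5.
Hole:
Apply the surveyor's formula: 2A = Σ (x_i·y_{i+1} − x_{i+1}·y_i), indices taken mod 4.
Σ = (12) + (13) + (-2) + (-3) = 20
Area = |Σ|/2 = 10.
Net area = 97.5 − 10 = 87.5.

87.5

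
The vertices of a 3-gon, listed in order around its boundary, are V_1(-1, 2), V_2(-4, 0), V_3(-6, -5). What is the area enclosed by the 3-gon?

Σ = (8) + (20) + (-17) = 11
Area = |Σ|/2 = 5.5.

5.5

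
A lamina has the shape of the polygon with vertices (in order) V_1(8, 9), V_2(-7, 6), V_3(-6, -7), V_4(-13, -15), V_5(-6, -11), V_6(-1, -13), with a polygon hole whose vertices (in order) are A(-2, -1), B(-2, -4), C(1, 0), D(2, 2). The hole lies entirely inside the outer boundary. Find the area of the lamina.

Outer boundary:
Apply the shoelace formula: 2A = Σ (x_i·y_{i+1} − x_{i+1}·y_i), indices taken mod 6.
V_1→V_2: (8)(6) − (-7)(9) = 111
V_2→V_3: (-7)(-7) − (-6)(6) = 85
V_3→V_4: (-6)(-15) − (-13)(-7) = -1
V_4→V_5: (-13)(-11) − (-6)(-15) = 53
V_5→V_6: (-6)(-13) − (-1)(-11) = 67
V_6→V_1: (-1)(9) − (8)(-13) = 95
Σ = 410
Area = |Σ|/2 = 205.
Hole:
Σ = (6) + (4) + (2) + (2) = 14
Area = |Σ|/2 = 7.
Net area = 205 − 7 = 198.

198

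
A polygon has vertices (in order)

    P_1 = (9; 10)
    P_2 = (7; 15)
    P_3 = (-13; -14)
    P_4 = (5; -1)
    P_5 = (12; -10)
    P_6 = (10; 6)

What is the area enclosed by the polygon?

Σ = (65) + (97) + (83) + (-38) + (172) + (46) = 425
Area = |Σ|/2 = 212.5.

212.5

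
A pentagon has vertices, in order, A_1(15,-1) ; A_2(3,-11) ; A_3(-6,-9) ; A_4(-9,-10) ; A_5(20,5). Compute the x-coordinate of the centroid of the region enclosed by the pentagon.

Apply the shoelace (surveyor's) formula. First the cross-terms c_i = x_i·y_{i+1} − x_{i+1}·y_i:
  -162, -93, -21, 155, -95  ⇒  2A = -216, A = -108.
Then Σ (x_i + x_{i+1})·c_i = -3942, so x̄ = -3942 / (6·(-108)) = 73/12.

73/12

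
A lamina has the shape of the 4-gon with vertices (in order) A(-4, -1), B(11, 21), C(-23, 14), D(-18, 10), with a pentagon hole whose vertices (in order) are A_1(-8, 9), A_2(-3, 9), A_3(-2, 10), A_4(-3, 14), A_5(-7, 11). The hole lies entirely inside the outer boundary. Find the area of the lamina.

304.5

Outer boundary:
A→B: (-4)(21) − (11)(-1) = -73
B→C: (11)(14) − (-23)(21) = 637
C→D: (-23)(10) − (-18)(14) = 22
D→A: (-18)(-1) − (-4)(10) = 58
Σ = 644
Area = |Σ|/2 = 322.
Hole:
Apply the surveyor's formula: 2A = Σ (x_i·y_{i+1} − x_{i+1}·y_i), indices taken mod 5.
Σ = (-45) + (-12) + (2) + (65) + (25) = 35
Area = |Σ|/2 = 17.5.
Net area = 322 − 17.5 = 304.5.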